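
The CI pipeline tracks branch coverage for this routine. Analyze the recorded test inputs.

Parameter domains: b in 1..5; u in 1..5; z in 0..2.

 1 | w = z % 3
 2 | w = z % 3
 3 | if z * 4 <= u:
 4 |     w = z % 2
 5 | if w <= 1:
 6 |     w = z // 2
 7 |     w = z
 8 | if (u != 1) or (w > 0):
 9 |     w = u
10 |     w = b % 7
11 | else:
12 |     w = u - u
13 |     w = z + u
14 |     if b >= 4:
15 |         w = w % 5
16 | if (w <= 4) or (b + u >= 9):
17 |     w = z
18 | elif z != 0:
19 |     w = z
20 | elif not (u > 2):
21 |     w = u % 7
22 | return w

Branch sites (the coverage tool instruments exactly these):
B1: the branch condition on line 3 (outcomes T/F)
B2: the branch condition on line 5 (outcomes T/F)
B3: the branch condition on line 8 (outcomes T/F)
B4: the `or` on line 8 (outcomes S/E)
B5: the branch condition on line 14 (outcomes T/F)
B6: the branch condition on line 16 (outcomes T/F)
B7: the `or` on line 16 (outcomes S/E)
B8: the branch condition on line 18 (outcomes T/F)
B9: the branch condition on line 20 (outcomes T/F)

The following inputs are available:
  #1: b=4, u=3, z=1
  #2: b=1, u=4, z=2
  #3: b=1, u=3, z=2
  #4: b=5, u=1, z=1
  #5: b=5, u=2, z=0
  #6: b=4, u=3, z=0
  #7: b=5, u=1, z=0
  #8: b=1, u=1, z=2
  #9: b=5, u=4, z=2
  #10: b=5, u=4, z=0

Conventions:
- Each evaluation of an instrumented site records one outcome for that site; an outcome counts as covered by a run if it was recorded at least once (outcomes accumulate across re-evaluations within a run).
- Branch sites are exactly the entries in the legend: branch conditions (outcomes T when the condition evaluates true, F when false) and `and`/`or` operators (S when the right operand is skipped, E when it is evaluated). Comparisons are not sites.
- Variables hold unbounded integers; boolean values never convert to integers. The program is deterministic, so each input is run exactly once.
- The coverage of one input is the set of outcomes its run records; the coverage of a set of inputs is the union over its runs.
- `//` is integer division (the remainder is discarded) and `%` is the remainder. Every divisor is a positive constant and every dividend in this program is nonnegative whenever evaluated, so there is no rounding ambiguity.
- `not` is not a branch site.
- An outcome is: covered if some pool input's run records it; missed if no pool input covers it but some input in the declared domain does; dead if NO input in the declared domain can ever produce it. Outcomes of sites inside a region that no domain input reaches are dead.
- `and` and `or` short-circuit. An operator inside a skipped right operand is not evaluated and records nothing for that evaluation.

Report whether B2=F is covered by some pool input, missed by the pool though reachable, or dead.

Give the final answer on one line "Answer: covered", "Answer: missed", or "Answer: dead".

B2=F is recorded by pool input(s) 2, 3, 8, 9 -> covered

Answer: covered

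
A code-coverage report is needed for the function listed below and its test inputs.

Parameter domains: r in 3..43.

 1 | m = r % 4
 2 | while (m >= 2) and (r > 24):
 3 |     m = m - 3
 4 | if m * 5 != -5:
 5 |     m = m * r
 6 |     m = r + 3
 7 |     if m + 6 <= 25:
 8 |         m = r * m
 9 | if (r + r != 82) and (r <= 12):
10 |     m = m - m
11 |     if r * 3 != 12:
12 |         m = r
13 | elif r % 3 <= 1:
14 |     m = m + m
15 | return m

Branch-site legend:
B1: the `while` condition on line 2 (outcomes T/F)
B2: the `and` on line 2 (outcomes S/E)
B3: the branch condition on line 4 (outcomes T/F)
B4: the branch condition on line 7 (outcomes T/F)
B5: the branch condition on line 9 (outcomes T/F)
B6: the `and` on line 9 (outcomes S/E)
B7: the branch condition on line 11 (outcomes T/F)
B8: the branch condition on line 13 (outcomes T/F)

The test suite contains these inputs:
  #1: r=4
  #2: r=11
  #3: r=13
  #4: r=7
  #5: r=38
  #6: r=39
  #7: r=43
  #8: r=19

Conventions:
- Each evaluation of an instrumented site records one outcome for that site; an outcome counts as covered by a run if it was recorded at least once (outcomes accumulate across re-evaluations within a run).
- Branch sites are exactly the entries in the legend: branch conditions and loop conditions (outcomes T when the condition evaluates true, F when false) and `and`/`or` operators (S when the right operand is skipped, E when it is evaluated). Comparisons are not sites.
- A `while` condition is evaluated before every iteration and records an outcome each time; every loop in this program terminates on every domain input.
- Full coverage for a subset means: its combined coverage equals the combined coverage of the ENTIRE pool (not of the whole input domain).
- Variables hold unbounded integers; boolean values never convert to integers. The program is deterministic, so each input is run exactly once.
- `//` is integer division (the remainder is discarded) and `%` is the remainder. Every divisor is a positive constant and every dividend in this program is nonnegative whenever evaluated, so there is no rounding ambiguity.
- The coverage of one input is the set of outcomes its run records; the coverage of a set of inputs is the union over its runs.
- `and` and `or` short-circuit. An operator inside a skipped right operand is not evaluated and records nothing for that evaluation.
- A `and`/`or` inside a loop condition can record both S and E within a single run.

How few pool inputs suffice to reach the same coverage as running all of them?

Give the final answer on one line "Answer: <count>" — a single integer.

input #1, r=4: outcomes B1=F, B2=S, B3=T, B4=T, B5=T, B6=E, B7=F
input #2, r=11: outcomes B1=F, B2=E, B3=T, B4=T, B5=T, B6=E, B7=T
input #3, r=13: outcomes B1=F, B2=S, B3=T, B4=T, B5=F, B6=E, B8=T
input #4, r=7: outcomes B1=F, B2=E, B3=T, B4=T, B5=T, B6=E, B7=T
input #5, r=38: outcomes B1=T, B1=F, B2=S, B2=E, B3=F, B5=F, B6=E, B8=F
input #6, r=39: outcomes B1=T, B1=F, B2=S, B2=E, B3=T, B4=F, B5=F, B6=E, B8=T
input #7, r=43: outcomes B1=T, B1=F, B2=S, B2=E, B3=T, B4=F, B5=F, B6=E, B8=T
input #8, r=19: outcomes B1=F, B2=E, B3=T, B4=F, B5=F, B6=E, B8=T
pool-wide coverage (15 outcomes): B1=T, B1=F, B2=S, B2=E, B3=T, B3=F, B4=T, B4=F, B5=T, B5=F, B6=E, B7=T, B7=F, B8=T, B8=F
checked all size-1 subsets: none covers 15 outcomes (max 9/15)
checked all size-2 subsets: none covers 15 outcomes (max 12/15)
checked all size-3 subsets: none covers 15 outcomes (max 14/15)
the canonical winner is {1, 2, 5, 6}: size 4, full 15-outcome coverage, earliest index list among size-4 covers

Answer: 4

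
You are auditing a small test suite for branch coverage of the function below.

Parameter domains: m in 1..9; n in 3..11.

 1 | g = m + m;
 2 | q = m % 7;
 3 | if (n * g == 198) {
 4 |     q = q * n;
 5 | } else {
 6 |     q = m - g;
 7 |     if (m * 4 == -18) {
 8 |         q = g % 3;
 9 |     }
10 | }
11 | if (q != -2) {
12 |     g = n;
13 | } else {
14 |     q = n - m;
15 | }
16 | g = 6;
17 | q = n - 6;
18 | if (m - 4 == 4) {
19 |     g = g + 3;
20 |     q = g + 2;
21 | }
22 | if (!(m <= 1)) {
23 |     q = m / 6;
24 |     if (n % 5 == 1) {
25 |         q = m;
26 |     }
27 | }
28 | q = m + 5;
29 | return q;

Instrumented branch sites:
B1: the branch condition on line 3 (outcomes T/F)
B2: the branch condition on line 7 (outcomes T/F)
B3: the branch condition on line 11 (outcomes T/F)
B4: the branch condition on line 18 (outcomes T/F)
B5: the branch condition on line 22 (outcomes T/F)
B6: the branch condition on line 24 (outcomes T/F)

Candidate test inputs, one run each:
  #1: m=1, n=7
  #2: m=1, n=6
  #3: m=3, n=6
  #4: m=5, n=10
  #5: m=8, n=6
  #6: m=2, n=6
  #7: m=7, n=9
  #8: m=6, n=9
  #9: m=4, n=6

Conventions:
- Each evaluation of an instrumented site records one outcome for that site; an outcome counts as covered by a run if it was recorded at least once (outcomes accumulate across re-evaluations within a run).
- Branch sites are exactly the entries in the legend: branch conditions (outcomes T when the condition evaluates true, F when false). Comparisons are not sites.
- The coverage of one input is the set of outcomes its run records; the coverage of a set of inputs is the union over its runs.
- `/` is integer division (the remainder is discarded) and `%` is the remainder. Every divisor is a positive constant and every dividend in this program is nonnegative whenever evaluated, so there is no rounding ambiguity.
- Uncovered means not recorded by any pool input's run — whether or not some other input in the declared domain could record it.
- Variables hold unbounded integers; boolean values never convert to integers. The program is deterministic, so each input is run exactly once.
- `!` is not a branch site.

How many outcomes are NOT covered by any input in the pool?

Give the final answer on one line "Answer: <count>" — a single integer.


#1 (m=1, n=7) -> B1->F, B2->F, B3->T, B4->F, B5->F; covered: B1=F, B2=F, B3=T, B4=F, B5=F
#2 (m=1, n=6) -> B1->F, B2->F, B3->T, B4->F, B5->F; covered: B1=F, B2=F, B3=T, B4=F, B5=F
#3 (m=3, n=6) -> B1->F, B2->F, B3->T, B4->F, B5->T, B6->T; covered: B1=F, B2=F, B3=T, B4=F, B5=T, B6=T
#4 (m=5, n=10) -> B1->F, B2->F, B3->T, B4->F, B5->T, B6->F; covered: B1=F, B2=F, B3=T, B4=F, B5=T, B6=F
#5 (m=8, n=6) -> B1->F, B2->F, B3->T, B4->T, B5->T, B6->T; covered: B1=F, B2=F, B3=T, B4=T, B5=T, B6=T
#6 (m=2, n=6) -> B1->F, B2->F, B3->F, B4->F, B5->T, B6->T; covered: B1=F, B2=F, B3=F, B4=F, B5=T, B6=T
#7 (m=7, n=9) -> B1->F, B2->F, B3->T, B4->F, B5->T, B6->F; covered: B1=F, B2=F, B3=T, B4=F, B5=T, B6=F
#8 (m=6, n=9) -> B1->F, B2->F, B3->T, B4->F, B5->T, B6->F; covered: B1=F, B2=F, B3=T, B4=F, B5=T, B6=F
#9 (m=4, n=6) -> B1->F, B2->F, B3->T, B4->F, B5->T, B6->T; covered: B1=F, B2=F, B3=T, B4=F, B5=T, B6=T
union over the pool: B1=F, B2=F, B3=T, B3=F, B4=T, B4=F, B5=T, B5=F, B6=T, B6=F
uncovered (2 of 12): B1=T, B2=T
Answer: 2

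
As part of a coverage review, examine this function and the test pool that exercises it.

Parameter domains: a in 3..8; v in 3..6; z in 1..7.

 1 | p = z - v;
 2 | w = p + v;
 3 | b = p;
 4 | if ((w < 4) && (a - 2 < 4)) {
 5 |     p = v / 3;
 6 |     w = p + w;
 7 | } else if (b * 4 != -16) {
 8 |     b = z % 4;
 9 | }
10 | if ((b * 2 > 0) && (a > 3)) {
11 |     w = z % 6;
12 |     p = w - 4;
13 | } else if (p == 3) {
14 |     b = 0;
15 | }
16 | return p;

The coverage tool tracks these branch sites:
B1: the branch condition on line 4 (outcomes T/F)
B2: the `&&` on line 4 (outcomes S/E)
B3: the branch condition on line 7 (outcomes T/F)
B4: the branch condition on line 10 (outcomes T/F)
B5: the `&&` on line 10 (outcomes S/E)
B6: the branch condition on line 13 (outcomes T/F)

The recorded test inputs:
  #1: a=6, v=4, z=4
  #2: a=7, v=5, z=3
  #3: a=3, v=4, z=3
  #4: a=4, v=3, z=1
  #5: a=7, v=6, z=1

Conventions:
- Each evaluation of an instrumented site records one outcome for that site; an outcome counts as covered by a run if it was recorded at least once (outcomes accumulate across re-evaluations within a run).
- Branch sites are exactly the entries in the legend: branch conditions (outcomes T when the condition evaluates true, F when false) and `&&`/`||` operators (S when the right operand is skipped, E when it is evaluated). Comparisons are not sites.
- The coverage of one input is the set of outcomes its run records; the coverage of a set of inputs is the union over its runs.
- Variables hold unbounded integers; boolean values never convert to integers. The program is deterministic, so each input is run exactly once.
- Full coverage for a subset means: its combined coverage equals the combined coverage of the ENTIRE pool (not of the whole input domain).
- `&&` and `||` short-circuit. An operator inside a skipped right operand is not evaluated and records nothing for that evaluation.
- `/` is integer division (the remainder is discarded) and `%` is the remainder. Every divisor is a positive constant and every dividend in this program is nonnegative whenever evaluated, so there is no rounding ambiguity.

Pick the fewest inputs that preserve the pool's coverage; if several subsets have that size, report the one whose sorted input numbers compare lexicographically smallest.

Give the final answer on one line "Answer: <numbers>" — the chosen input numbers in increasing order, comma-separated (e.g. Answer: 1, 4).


#1 (a=6, v=4, z=4) -> B2->S, B1->F, B3->T, B5->S, B4->F, B6->F; covered: B1=F, B2=S, B3=T, B4=F, B5=S, B6=F
#2 (a=7, v=5, z=3) -> B2->E, B1->F, B3->T, B5->E, B4->T; covered: B1=F, B2=E, B3=T, B4=T, B5=E
#3 (a=3, v=4, z=3) -> B2->E, B1->T, B5->S, B4->F, B6->F; covered: B1=T, B2=E, B4=F, B5=S, B6=F
#4 (a=4, v=3, z=1) -> B2->E, B1->T, B5->S, B4->F, B6->F; covered: B1=T, B2=E, B4=F, B5=S, B6=F
#5 (a=7, v=6, z=1) -> B2->E, B1->F, B3->T, B5->E, B4->T; covered: B1=F, B2=E, B3=T, B4=T, B5=E
together the pool reaches 10 outcomes: B1=T, B1=F, B2=S, B2=E, B3=T, B4=T, B4=F, B5=S, B5=E, B6=F
every size-1 subset falls short of the 10 outcomes (best: 6/10)
every size-2 subset falls short of the 10 outcomes (best: 9/10)
at size 3, {1, 2, 3} reaches all 10 outcomes; every lexicographically earlier size-3 subset fails
Answer: 1, 2, 3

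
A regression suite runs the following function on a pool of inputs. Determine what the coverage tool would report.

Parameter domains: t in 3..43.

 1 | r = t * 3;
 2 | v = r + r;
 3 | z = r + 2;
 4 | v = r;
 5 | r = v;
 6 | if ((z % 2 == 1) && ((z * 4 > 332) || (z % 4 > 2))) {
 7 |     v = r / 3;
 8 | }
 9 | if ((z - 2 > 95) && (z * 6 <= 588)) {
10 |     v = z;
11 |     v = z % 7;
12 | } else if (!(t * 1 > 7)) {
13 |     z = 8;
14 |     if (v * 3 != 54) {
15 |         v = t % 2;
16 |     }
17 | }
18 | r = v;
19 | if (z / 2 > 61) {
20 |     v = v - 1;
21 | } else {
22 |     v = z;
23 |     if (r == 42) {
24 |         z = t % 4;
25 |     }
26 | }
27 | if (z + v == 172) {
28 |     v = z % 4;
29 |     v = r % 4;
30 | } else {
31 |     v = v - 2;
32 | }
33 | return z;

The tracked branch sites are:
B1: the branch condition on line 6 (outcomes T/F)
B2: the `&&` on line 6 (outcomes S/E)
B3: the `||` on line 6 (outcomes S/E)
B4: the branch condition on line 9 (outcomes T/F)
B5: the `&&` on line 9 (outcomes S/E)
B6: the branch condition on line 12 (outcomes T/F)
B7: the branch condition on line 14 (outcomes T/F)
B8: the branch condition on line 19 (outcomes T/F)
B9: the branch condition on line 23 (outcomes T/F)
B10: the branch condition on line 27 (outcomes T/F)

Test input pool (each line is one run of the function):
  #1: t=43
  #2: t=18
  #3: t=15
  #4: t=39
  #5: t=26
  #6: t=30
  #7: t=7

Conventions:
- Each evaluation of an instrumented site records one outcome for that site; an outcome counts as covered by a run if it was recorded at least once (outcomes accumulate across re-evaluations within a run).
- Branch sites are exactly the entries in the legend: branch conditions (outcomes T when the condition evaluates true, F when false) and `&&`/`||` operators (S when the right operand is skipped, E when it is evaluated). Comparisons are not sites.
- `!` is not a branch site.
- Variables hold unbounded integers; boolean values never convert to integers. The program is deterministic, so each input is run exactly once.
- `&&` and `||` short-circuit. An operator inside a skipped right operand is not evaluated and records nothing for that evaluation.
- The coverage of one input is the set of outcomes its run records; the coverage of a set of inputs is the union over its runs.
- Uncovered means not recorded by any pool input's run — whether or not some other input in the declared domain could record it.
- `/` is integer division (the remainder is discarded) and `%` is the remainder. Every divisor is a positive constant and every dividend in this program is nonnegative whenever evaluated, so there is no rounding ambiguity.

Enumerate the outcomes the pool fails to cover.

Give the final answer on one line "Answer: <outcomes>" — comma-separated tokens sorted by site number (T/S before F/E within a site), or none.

run #1 (t=43) runs B2->E, B3->S, B1->T, B5->E, B4->F, B6->F, B8->T, B10->F; records B1=T, B2=E, B3=S, B4=F, B5=E, B6=F, B8=T, B10=F
run #2 (t=18) runs B2->S, B1->F, B5->S, B4->F, B6->F, B8->F, B9->F, B10->F; records B1=F, B2=S, B4=F, B5=S, B6=F, B8=F, B9=F, B10=F
run #3 (t=15) runs B2->E, B3->E, B1->T, B5->S, B4->F, B6->F, B8->F, B9->F, B10->F; records B1=T, B2=E, B3=E, B4=F, B5=S, B6=F, B8=F, B9=F, B10=F
run #4 (t=39) runs B2->E, B3->S, B1->T, B5->E, B4->F, B6->F, B8->F, B9->F, B10->F; records B1=T, B2=E, B3=S, B4=F, B5=E, B6=F, B8=F, B9=F, B10=F
run #5 (t=26) runs B2->S, B1->F, B5->S, B4->F, B6->F, B8->F, B9->F, B10->F; records B1=F, B2=S, B4=F, B5=S, B6=F, B8=F, B9=F, B10=F
run #6 (t=30) runs B2->S, B1->F, B5->S, B4->F, B6->F, B8->F, B9->F, B10->F; records B1=F, B2=S, B4=F, B5=S, B6=F, B8=F, B9=F, B10=F
run #7 (t=7) runs B2->E, B3->E, B1->T, B5->S, B4->F, B6->T, B7->T, B8->F, B9->F, B10->F; records B1=T, B2=E, B3=E, B4=F, B5=S, B6=T, B7=T, B8=F, B9=F, B10=F
union over the pool: B1=T, B1=F, B2=S, B2=E, B3=S, B3=E, B4=F, B5=S, B5=E, B6=T, B6=F, B7=T, B8=T, B8=F, B9=F, B10=F
uncovered (4 of 20): B4=T, B7=F, B9=T, B10=T

Answer: B4=T, B7=F, B9=T, B10=T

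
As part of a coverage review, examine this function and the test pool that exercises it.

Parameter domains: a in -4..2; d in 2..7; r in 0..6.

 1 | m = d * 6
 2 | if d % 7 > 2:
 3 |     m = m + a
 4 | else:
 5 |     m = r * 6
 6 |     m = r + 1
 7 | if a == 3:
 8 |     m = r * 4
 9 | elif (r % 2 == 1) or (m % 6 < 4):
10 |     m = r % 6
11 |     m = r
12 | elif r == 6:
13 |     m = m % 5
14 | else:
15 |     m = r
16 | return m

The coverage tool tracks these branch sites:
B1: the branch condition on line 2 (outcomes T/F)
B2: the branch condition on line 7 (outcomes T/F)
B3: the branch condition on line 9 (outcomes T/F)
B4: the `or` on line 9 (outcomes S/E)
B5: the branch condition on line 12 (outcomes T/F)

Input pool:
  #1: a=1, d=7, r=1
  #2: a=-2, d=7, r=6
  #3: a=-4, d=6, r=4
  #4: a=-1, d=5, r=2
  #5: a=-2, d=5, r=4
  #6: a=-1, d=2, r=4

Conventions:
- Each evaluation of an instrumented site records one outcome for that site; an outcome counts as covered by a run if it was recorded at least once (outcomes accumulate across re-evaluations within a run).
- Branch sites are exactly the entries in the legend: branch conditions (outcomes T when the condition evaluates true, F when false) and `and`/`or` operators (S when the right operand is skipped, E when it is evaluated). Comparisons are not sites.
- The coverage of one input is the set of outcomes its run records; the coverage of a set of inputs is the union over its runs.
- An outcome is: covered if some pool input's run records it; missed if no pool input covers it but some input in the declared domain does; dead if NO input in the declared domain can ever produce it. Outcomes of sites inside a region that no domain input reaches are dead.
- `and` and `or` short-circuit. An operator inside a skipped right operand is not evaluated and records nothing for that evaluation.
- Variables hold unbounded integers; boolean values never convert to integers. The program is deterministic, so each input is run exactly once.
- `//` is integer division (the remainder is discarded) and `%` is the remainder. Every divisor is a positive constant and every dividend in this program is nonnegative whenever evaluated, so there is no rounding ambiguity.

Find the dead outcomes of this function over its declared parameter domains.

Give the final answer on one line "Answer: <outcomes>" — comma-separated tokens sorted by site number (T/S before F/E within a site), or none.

checking every outcome against all 294 domain inputs:
  B2=T: zero occurrences over every domain input -> dead
  reachable outcomes have witnesses, e.g. B1=T (e.g. a=-4, d=3, r=0), B1=F (e.g. a=-4, d=2, r=0), B2=F (e.g. a=-4, d=2, r=0), B3=T (e.g. a=-4, d=2, r=0)

Answer: B2=T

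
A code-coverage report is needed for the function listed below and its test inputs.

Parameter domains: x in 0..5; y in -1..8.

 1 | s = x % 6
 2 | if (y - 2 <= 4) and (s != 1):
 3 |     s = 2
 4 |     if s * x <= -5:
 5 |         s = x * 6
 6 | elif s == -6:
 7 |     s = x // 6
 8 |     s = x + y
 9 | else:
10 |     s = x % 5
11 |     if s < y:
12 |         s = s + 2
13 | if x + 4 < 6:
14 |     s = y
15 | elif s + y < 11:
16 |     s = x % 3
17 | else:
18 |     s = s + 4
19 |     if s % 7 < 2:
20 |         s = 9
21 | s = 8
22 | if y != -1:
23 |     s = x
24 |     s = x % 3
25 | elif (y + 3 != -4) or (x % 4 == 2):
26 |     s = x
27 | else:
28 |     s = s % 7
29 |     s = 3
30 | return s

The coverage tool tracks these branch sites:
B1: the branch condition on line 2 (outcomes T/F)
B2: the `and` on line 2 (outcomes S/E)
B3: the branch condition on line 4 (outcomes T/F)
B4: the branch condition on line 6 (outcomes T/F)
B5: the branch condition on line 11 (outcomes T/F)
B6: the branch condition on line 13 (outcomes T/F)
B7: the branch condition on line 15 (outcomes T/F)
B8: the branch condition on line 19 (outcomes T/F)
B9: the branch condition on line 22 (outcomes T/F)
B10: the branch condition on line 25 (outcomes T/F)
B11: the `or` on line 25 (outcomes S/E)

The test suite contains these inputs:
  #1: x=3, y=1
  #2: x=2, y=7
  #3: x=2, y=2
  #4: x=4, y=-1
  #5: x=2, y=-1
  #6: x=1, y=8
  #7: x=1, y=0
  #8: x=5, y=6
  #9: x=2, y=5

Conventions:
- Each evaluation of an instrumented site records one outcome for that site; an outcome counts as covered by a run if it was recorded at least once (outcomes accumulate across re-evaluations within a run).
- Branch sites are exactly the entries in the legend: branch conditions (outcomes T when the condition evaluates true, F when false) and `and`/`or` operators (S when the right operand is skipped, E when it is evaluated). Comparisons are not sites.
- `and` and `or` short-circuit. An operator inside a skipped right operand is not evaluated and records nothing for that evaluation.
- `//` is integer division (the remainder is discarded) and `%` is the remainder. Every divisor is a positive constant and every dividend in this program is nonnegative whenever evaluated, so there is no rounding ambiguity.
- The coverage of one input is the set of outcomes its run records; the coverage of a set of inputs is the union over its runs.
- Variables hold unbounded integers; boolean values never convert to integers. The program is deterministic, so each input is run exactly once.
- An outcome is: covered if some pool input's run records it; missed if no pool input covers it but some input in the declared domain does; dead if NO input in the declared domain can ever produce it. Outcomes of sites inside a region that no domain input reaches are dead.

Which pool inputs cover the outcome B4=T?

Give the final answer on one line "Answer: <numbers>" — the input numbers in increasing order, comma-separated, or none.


input #1 (x=3, y=1): does not record B4=T
input #2 (x=2, y=7): does not record B4=T
input #3 (x=2, y=2): does not record B4=T
input #4 (x=4, y=-1): does not record B4=T
input #5 (x=2, y=-1): does not record B4=T
input #6 (x=1, y=8): does not record B4=T
input #7 (x=1, y=0): does not record B4=T
input #8 (x=5, y=6): does not record B4=T
input #9 (x=2, y=5): does not record B4=T
Answer: none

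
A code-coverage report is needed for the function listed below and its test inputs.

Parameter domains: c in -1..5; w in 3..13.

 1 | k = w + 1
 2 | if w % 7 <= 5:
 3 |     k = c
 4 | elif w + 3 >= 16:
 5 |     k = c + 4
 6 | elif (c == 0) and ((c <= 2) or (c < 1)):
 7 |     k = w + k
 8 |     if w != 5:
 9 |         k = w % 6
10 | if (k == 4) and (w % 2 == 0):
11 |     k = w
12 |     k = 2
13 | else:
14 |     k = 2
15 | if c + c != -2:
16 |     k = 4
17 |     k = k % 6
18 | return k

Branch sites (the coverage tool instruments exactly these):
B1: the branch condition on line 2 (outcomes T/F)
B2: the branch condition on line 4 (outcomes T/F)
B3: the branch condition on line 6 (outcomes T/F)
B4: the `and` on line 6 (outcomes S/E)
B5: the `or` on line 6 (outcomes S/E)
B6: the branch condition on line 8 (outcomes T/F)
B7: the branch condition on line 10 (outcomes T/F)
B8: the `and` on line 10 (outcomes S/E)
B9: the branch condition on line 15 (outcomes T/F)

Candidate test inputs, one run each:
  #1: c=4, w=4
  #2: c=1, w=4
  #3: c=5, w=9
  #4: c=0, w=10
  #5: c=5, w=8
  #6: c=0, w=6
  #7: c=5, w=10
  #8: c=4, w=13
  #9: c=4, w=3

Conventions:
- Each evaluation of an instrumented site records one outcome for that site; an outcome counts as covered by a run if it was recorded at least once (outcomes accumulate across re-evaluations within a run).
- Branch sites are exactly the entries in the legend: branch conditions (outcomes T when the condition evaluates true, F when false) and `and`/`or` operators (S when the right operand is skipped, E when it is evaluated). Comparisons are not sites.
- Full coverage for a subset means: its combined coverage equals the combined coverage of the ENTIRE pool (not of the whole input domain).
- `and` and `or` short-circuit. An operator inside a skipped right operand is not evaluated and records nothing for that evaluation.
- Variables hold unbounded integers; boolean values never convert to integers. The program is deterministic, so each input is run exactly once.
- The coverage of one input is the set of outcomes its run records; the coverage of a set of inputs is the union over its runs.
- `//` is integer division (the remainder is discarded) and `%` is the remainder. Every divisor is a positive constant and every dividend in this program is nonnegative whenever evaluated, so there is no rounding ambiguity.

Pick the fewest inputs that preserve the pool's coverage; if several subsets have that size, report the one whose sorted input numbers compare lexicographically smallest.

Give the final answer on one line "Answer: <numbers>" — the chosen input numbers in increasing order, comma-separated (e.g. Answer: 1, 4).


run #1 (c=4, w=4) runs B1->T, B8->E, B7->T, B9->T; records B1=T, B7=T, B8=E, B9=T
run #2 (c=1, w=4) runs B1->T, B8->S, B7->F, B9->T; records B1=T, B7=F, B8=S, B9=T
run #3 (c=5, w=9) runs B1->T, B8->S, B7->F, B9->T; records B1=T, B7=F, B8=S, B9=T
run #4 (c=0, w=10) runs B1->T, B8->S, B7->F, B9->T; records B1=T, B7=F, B8=S, B9=T
run #5 (c=5, w=8) runs B1->T, B8->S, B7->F, B9->T; records B1=T, B7=F, B8=S, B9=T
run #6 (c=0, w=6) runs B1->F, B2->F, B4->E, B5->S, B3->T, B6->T, B8->S, B7->F, B9->T; records B1=F, B2=F, B3=T, B4=E, B5=S, B6=T, B7=F, B8=S, B9=T
run #7 (c=5, w=10) runs B1->T, B8->S, B7->F, B9->T; records B1=T, B7=F, B8=S, B9=T
run #8 (c=4, w=13) runs B1->F, B2->T, B8->S, B7->F, B9->T; records B1=F, B2=T, B7=F, B8=S, B9=T
run #9 (c=4, w=3) runs B1->T, B8->E, B7->F, B9->T; records B1=T, B7=F, B8=E, B9=T
union over all inputs: B1=T, B1=F, B2=T, B2=F, B3=T, B4=E, B5=S, B6=T, B7=T, B7=F, B8=S, B8=E, B9=T (13 outcomes)
size 1 is not enough: best union over all size-1 subsets is 9/13
size 2 is not enough: best union over all size-2 subsets is 12/13
the canonical winner is {1, 6, 8}: size 3, full 13-outcome coverage, earliest index list among size-3 covers
Answer: 1, 6, 8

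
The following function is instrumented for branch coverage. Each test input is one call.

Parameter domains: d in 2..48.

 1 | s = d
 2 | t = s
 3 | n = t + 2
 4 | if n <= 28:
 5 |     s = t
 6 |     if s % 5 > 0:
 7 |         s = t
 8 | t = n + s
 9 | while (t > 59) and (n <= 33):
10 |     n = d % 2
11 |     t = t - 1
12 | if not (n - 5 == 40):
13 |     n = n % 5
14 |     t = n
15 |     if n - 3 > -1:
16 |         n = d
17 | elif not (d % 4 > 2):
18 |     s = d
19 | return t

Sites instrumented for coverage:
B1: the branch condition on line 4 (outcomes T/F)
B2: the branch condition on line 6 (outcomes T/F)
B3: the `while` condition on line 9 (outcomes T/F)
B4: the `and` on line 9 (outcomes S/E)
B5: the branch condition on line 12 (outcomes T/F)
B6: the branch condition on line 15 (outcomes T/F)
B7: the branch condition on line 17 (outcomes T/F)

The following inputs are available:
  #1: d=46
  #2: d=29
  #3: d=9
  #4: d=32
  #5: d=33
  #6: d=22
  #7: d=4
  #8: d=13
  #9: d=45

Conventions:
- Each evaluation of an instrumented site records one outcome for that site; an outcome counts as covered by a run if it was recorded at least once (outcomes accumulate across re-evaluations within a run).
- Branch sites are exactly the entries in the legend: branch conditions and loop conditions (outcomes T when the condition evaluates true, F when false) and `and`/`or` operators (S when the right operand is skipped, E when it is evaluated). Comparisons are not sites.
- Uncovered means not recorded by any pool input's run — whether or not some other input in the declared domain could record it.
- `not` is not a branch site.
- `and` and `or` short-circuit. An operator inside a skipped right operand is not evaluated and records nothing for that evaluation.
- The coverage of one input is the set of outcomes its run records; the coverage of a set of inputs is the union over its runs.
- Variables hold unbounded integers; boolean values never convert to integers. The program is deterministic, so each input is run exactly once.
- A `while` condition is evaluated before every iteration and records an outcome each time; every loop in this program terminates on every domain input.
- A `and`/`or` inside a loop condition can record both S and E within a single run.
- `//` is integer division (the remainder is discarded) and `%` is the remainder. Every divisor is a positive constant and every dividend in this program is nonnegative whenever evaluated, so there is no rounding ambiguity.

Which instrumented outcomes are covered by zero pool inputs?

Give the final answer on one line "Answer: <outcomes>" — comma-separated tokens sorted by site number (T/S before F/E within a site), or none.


#1 (d=46) -> B1->F, B4->E, B3->F, B5->T, B6->T; covered: B1=F, B3=F, B4=E, B5=T, B6=T
#2 (d=29) -> B1->F, B4->E, B3->T, B4->S, B3->F, B5->T, B6->F; covered: B1=F, B3=T, B3=F, B4=S, B4=E, B5=T, B6=F
#3 (d=9) -> B1->T, B2->T, B4->S, B3->F, B5->T, B6->F; covered: B1=T, B2=T, B3=F, B4=S, B5=T, B6=F
#4 (d=32) -> B1->F, B4->E, B3->F, B5->T, B6->T; covered: B1=F, B3=F, B4=E, B5=T, B6=T
#5 (d=33) -> B1->F, B4->E, B3->F, B5->T, B6->F; covered: B1=F, B3=F, B4=E, B5=T, B6=F
#6 (d=22) -> B1->T, B2->T, B4->S, B3->F, B5->T, B6->T; covered: B1=T, B2=T, B3=F, B4=S, B5=T, B6=T
#7 (d=4) -> B1->T, B2->T, B4->S, B3->F, B5->T, B6->F; covered: B1=T, B2=T, B3=F, B4=S, B5=T, B6=F
#8 (d=13) -> B1->T, B2->T, B4->S, B3->F, B5->T, B6->F; covered: B1=T, B2=T, B3=F, B4=S, B5=T, B6=F
#9 (d=45) -> B1->F, B4->E, B3->F, B5->T, B6->F; covered: B1=F, B3=F, B4=E, B5=T, B6=F
union over the pool: B1=T, B1=F, B2=T, B3=T, B3=F, B4=S, B4=E, B5=T, B6=T, B6=F
uncovered (4 of 14): B2=F, B5=F, B7=T, B7=F
Answer: B2=F, B5=F, B7=T, B7=F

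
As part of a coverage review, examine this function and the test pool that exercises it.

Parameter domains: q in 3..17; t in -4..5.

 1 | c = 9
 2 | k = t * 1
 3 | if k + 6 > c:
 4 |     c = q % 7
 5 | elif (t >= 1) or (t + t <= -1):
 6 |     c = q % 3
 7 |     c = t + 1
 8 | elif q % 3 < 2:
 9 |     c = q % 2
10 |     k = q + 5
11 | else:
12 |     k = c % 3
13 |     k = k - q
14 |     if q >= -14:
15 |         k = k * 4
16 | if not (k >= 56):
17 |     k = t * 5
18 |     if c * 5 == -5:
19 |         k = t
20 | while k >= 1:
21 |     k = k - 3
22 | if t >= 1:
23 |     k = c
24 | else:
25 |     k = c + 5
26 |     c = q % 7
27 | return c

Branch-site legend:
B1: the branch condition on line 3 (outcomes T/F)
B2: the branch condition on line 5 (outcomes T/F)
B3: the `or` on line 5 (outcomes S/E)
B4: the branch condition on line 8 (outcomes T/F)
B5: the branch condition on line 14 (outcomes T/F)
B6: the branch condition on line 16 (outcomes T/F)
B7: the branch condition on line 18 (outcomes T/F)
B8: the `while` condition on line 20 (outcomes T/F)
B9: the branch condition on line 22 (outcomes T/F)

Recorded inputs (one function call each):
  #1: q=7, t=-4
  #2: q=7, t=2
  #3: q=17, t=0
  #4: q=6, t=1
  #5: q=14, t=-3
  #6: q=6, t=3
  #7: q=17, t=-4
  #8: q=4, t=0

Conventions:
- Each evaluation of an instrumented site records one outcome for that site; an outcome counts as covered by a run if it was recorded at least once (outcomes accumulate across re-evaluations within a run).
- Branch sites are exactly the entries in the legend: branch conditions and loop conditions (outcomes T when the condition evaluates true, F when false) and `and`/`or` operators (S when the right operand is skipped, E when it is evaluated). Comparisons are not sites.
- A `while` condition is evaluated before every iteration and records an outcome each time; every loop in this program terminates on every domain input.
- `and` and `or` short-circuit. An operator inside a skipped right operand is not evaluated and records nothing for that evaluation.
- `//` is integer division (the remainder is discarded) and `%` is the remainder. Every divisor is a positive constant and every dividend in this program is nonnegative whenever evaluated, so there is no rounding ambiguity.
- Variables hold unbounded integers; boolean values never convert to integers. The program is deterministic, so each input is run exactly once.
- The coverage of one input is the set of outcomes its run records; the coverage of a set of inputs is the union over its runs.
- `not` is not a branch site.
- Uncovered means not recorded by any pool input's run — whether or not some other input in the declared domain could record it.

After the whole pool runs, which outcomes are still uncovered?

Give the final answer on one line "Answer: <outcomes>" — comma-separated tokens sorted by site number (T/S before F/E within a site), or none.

run #1 (q=7, t=-4) runs B1->F, B3->E, B2->T, B6->T, B7->F, B8->F, B9->F; records B1=F, B2=T, B3=E, B6=T, B7=F, B8=F, B9=F
run #2 (q=7, t=2) runs B1->F, B3->S, B2->T, B6->T, B7->F, B8->T, B8->T, B8->T, B8->T, B8->F, B9->T; records B1=F, B2=T, B3=S, B6=T, B7=F, B8=T, B8=F, B9=T
run #3 (q=17, t=0) runs B1->F, B3->E, B2->F, B4->F, B5->T, B6->T, B7->F, B8->F, B9->F; records B1=F, B2=F, B3=E, B4=F, B5=T, B6=T, B7=F, B8=F, B9=F
run #4 (q=6, t=1) runs B1->F, B3->S, B2->T, B6->T, B7->F, B8->T, B8->T, B8->F, B9->T; records B1=F, B2=T, B3=S, B6=T, B7=F, B8=T, B8=F, B9=T
run #5 (q=14, t=-3) runs B1->F, B3->E, B2->T, B6->T, B7->F, B8->F, B9->F; records B1=F, B2=T, B3=E, B6=T, B7=F, B8=F, B9=F
run #6 (q=6, t=3) runs B1->F, B3->S, B2->T, B6->T, B7->F, B8->T, B8->T, B8->T, B8->T, B8->T, B8->F, B9->T; records B1=F, B2=T, B3=S, B6=T, B7=F, B8=T, B8=F, B9=T
run #7 (q=17, t=-4) runs B1->F, B3->E, B2->T, B6->T, B7->F, B8->F, B9->F; records B1=F, B2=T, B3=E, B6=T, B7=F, B8=F, B9=F
run #8 (q=4, t=0) runs B1->F, B3->E, B2->F, B4->T, B6->T, B7->F, B8->F, B9->F; records B1=F, B2=F, B3=E, B4=T, B6=T, B7=F, B8=F, B9=F
union over the pool: B1=F, B2=T, B2=F, B3=S, B3=E, B4=T, B4=F, B5=T, B6=T, B7=F, B8=T, B8=F, B9=T, B9=F
uncovered (4 of 18): B1=T, B5=F, B6=F, B7=T

Answer: B1=T, B5=F, B6=F, B7=T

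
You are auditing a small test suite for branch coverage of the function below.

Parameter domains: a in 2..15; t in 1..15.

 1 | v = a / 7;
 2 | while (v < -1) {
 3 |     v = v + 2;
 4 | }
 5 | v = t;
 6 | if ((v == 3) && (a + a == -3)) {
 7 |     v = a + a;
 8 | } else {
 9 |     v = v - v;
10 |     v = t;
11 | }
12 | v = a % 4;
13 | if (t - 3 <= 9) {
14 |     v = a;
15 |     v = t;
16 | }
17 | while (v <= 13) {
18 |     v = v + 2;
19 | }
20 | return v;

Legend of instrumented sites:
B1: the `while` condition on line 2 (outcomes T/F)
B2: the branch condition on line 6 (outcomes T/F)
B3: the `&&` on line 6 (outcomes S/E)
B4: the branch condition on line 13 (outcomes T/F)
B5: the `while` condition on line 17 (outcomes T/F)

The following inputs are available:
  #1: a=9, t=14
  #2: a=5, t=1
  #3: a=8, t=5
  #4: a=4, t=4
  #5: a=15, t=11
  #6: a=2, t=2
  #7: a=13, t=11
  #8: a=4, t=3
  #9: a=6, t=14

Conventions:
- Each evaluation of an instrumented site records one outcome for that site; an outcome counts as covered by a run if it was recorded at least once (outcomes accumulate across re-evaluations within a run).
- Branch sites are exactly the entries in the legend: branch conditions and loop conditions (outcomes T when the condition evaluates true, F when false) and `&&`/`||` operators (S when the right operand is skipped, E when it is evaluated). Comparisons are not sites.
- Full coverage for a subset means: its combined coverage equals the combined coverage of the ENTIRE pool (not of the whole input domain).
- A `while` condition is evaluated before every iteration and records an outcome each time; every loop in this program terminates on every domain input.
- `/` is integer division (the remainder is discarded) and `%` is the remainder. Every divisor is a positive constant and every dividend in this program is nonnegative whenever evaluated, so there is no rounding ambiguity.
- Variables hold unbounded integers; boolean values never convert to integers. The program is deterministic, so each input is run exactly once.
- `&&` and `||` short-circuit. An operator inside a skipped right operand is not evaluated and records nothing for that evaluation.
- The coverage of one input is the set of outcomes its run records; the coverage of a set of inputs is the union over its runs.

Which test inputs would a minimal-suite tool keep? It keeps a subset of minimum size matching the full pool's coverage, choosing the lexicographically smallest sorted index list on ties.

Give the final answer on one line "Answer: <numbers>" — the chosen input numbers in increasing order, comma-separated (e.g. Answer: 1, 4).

test 1 (a=9, t=14) fires B1->F, B3->S, B2->F, B4->F, B5->T, B5->T, B5->T, B5->T, B5->T, B5->T, B5->T, B5->F; hits B1=F, B2=F, B3=S, B4=F, B5=T, B5=F
test 2 (a=5, t=1) fires B1->F, B3->S, B2->F, B4->T, B5->T, B5->T, B5->T, B5->T, B5->T, B5->T, B5->T, B5->F; hits B1=F, B2=F, B3=S, B4=T, B5=T, B5=F
test 3 (a=8, t=5) fires B1->F, B3->S, B2->F, B4->T, B5->T, B5->T, B5->T, B5->T, B5->T, B5->F; hits B1=F, B2=F, B3=S, B4=T, B5=T, B5=F
test 4 (a=4, t=4) fires B1->F, B3->S, B2->F, B4->T, B5->T, B5->T, B5->T, B5->T, B5->T, B5->F; hits B1=F, B2=F, B3=S, B4=T, B5=T, B5=F
test 5 (a=15, t=11) fires B1->F, B3->S, B2->F, B4->T, B5->T, B5->T, B5->F; hits B1=F, B2=F, B3=S, B4=T, B5=T, B5=F
test 6 (a=2, t=2) fires B1->F, B3->S, B2->F, B4->T, B5->T, B5->T, B5->T, B5->T, B5->T, B5->T, B5->F; hits B1=F, B2=F, B3=S, B4=T, B5=T, B5=F
test 7 (a=13, t=11) fires B1->F, B3->S, B2->F, B4->T, B5->T, B5->T, B5->F; hits B1=F, B2=F, B3=S, B4=T, B5=T, B5=F
test 8 (a=4, t=3) fires B1->F, B3->E, B2->F, B4->T, B5->T, B5->T, B5->T, B5->T, B5->T, B5->T, B5->F; hits B1=F, B2=F, B3=E, B4=T, B5=T, B5=F
test 9 (a=6, t=14) fires B1->F, B3->S, B2->F, B4->F, B5->T, B5->T, B5->T, B5->T, B5->T, B5->T, B5->F; hits B1=F, B2=F, B3=S, B4=F, B5=T, B5=F
union over all inputs: B1=F, B2=F, B3=S, B3=E, B4=T, B4=F, B5=T, B5=F (8 outcomes)
every size-1 subset falls short of the 8 outcomes (best: 6/8)
the canonical winner is {1, 8}: size 2, full 8-outcome coverage, earliest index list among size-2 covers

Answer: 1, 8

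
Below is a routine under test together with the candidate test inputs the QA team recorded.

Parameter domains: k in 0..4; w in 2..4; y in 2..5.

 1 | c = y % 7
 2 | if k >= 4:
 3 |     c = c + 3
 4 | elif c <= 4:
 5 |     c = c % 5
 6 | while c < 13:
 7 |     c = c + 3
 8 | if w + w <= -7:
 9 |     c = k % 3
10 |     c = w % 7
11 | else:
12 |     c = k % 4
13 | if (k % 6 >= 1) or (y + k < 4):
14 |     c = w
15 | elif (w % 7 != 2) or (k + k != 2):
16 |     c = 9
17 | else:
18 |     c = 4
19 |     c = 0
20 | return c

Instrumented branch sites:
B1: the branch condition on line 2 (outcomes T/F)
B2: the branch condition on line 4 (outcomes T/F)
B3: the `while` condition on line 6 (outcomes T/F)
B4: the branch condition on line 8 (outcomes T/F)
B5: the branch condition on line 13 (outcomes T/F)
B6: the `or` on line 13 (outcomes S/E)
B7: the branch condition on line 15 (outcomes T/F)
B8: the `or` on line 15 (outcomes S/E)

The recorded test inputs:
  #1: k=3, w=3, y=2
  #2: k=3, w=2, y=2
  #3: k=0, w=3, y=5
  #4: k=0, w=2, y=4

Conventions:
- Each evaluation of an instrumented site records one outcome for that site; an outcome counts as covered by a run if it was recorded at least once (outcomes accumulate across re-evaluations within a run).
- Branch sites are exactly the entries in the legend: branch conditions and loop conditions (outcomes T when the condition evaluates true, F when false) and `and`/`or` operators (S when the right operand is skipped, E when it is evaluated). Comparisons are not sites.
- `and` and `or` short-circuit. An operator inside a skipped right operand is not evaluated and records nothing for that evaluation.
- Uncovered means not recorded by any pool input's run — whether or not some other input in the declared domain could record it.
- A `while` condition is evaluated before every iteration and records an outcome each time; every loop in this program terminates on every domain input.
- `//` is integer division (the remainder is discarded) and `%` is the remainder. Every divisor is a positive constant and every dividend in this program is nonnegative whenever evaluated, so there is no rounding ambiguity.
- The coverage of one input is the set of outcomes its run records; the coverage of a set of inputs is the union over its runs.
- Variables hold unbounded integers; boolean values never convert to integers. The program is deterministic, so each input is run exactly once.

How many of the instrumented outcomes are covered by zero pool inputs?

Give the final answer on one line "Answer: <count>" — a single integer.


#1 (k=3, w=3, y=2) -> B1->F, B2->T, B3->T, B3->T, B3->T, B3->T, B3->F, B4->F, B6->S, B5->T; covered: B1=F, B2=T, B3=T, B3=F, B4=F, B5=T, B6=S
#2 (k=3, w=2, y=2) -> B1->F, B2->T, B3->T, B3->T, B3->T, B3->T, B3->F, B4->F, B6->S, B5->T; covered: B1=F, B2=T, B3=T, B3=F, B4=F, B5=T, B6=S
#3 (k=0, w=3, y=5) -> B1->F, B2->F, B3->T, B3->T, B3->T, B3->F, B4->F, B6->E, B5->F, B8->S, B7->T; covered: B1=F, B2=F, B3=T, B3=F, B4=F, B5=F, B6=E, B7=T, B8=S
#4 (k=0, w=2, y=4) -> B1->F, B2->T, B3->T, B3->T, B3->T, B3->F, B4->F, B6->E, B5->F, B8->E, B7->T; covered: B1=F, B2=T, B3=T, B3=F, B4=F, B5=F, B6=E, B7=T, B8=E
union over the pool: B1=F, B2=T, B2=F, B3=T, B3=F, B4=F, B5=T, B5=F, B6=S, B6=E, B7=T, B8=S, B8=E
uncovered (3 of 16): B1=T, B4=T, B7=F
Answer: 3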